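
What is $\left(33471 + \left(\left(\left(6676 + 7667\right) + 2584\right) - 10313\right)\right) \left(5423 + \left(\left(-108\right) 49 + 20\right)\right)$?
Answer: $6052835$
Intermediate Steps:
$\left(33471 + \left(\left(\left(6676 + 7667\right) + 2584\right) - 10313\right)\right) \left(5423 + \left(\left(-108\right) 49 + 20\right)\right) = \left(33471 + \left(\left(14343 + 2584\right) - 10313\right)\right) \left(5423 + \left(-5292 + 20\right)\right) = \left(33471 + \left(16927 - 10313\right)\right) \left(5423 - 5272\right) = \left(33471 + 6614\right) 151 = 40085 \cdot 151 = 6052835$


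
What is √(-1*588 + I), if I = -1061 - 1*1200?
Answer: I*√2849 ≈ 53.376*I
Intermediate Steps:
I = -2261 (I = -1061 - 1200 = -2261)
√(-1*588 + I) = √(-1*588 - 2261) = √(-588 - 2261) = √(-2849) = I*√2849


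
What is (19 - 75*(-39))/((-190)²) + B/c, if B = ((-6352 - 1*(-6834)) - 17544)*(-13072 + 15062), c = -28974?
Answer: 153225289682/130745175 ≈ 1171.9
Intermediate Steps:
B = -33953380 (B = ((-6352 + 6834) - 17544)*1990 = (482 - 17544)*1990 = -17062*1990 = -33953380)
(19 - 75*(-39))/((-190)²) + B/c = (19 - 75*(-39))/((-190)²) - 33953380/(-28974) = (19 + 2925)/36100 - 33953380*(-1/28974) = 2944*(1/36100) + 16976690/14487 = 736/9025 + 16976690/14487 = 153225289682/130745175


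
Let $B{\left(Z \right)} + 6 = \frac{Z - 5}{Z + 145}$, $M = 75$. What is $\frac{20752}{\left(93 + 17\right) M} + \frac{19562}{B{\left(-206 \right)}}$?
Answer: $- \frac{984135994}{127875} \approx -7696.1$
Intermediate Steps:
$B{\left(Z \right)} = -6 + \frac{-5 + Z}{145 + Z}$ ($B{\left(Z \right)} = -6 + \frac{Z - 5}{Z + 145} = -6 + \frac{-5 + Z}{145 + Z}$)
$\frac{20752}{\left(93 + 17\right) M} + \frac{19562}{B{\left(-206 \right)}} = \frac{20752}{\left(93 + 17\right) 75} + \frac{19562}{5 \frac{1}{145 - 206} \left(-175 - -206\right)} = \frac{20752}{110 \cdot 75} + \frac{19562}{5 \frac{1}{-61} \left(-175 + 206\right)} = \frac{20752}{8250} + \frac{19562}{5 \left(- \frac{1}{61}\right) 31} = 20752 \cdot \frac{1}{8250} + \frac{19562}{- \frac{155}{61}} = \frac{10376}{4125} + 19562 \left(- \frac{61}{155}\right) = \frac{10376}{4125} - \frac{1193282}{155} = - \frac{984135994}{127875}$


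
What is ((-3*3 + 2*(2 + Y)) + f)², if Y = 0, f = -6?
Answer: 121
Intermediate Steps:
((-3*3 + 2*(2 + Y)) + f)² = ((-3*3 + 2*(2 + 0)) - 6)² = ((-9 + 2*2) - 6)² = ((-9 + 4) - 6)² = (-5 - 6)² = (-11)² = 121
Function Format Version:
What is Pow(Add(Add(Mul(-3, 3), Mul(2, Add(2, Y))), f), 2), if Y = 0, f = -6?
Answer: 121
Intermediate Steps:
Pow(Add(Add(Mul(-3, 3), Mul(2, Add(2, Y))), f), 2) = Pow(Add(Add(Mul(-3, 3), Mul(2, Add(2, 0))), -6), 2) = Pow(Add(Add(-9, Mul(2, 2)), -6), 2) = Pow(Add(Add(-9, 4), -6), 2) = Pow(Add(-5, -6), 2) = Pow(-11, 2) = 121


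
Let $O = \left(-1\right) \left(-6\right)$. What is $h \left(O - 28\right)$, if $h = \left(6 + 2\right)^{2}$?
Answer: $-1408$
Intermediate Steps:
$O = 6$
$h = 64$ ($h = 8^{2} = 64$)
$h \left(O - 28\right) = 64 \left(6 - 28\right) = 64 \left(-22\right) = -1408$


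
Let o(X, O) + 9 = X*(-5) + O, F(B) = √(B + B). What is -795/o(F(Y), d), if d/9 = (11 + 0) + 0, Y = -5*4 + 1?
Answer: -1431/181 - 159*I*√38/362 ≈ -7.9061 - 2.7076*I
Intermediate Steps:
Y = -19 (Y = -20 + 1 = -19)
d = 99 (d = 9*((11 + 0) + 0) = 9*(11 + 0) = 9*11 = 99)
F(B) = √2*√B (F(B) = √(2*B) = √2*√B)
o(X, O) = -9 + O - 5*X (o(X, O) = -9 + (X*(-5) + O) = -9 + (-5*X + O) = -9 + (O - 5*X) = -9 + O - 5*X)
-795/o(F(Y), d) = -795/(-9 + 99 - 5*√2*√(-19)) = -795/(-9 + 99 - 5*√2*I*√19) = -795/(-9 + 99 - 5*I*√38) = -795/(90 - 5*I*√38)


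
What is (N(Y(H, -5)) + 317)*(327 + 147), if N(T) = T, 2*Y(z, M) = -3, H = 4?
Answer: 149547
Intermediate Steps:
Y(z, M) = -3/2 (Y(z, M) = (1/2)*(-3) = -3/2)
(N(Y(H, -5)) + 317)*(327 + 147) = (-3/2 + 317)*(327 + 147) = (631/2)*474 = 149547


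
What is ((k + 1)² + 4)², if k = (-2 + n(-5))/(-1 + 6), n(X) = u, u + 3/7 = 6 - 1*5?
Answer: 48841/2401 ≈ 20.342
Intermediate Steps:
u = 4/7 (u = -3/7 + (6 - 1*5) = -3/7 + (6 - 5) = -3/7 + 1 = 4/7 ≈ 0.57143)
n(X) = 4/7
k = -2/7 (k = (-2 + 4/7)/(-1 + 6) = -10/7/5 = -10/7*⅕ = -2/7 ≈ -0.28571)
((k + 1)² + 4)² = ((-2/7 + 1)² + 4)² = ((5/7)² + 4)² = (25/49 + 4)² = (221/49)² = 48841/2401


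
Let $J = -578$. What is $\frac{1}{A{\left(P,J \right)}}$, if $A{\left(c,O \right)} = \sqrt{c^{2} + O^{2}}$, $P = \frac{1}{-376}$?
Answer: $\frac{376 \sqrt{47231459585}}{47231459585} \approx 0.0017301$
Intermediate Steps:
$P = - \frac{1}{376} \approx -0.0026596$
$A{\left(c,O \right)} = \sqrt{O^{2} + c^{2}}$
$\frac{1}{A{\left(P,J \right)}} = \frac{1}{\sqrt{\left(-578\right)^{2} + \left(- \frac{1}{376}\right)^{2}}} = \frac{1}{\sqrt{334084 + \frac{1}{141376}}} = \frac{1}{\sqrt{\frac{47231459585}{141376}}} = \frac{1}{\frac{1}{376} \sqrt{47231459585}} = \frac{376 \sqrt{47231459585}}{47231459585}$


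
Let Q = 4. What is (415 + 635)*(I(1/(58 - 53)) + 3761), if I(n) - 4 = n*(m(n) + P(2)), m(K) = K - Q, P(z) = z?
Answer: 3952872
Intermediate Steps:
m(K) = -4 + K (m(K) = K - 1*4 = K - 4 = -4 + K)
I(n) = 4 + n*(-2 + n) (I(n) = 4 + n*((-4 + n) + 2) = 4 + n*(-2 + n))
(415 + 635)*(I(1/(58 - 53)) + 3761) = (415 + 635)*((4 + (1/(58 - 53))² - 2/(58 - 53)) + 3761) = 1050*((4 + (1/5)² - 2/5) + 3761) = 1050*((4 + (⅕)² - 2*⅕) + 3761) = 1050*((4 + 1/25 - ⅖) + 3761) = 1050*(91/25 + 3761) = 1050*(94116/25) = 3952872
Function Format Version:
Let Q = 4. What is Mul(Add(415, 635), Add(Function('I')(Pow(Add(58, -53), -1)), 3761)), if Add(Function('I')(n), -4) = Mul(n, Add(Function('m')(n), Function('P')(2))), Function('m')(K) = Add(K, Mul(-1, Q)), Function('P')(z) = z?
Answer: 3952872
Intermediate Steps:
Function('m')(K) = Add(-4, K) (Function('m')(K) = Add(K, Mul(-1, 4)) = Add(K, -4) = Add(-4, K))
Function('I')(n) = Add(4, Mul(n, Add(-2, n))) (Function('I')(n) = Add(4, Mul(n, Add(Add(-4, n), 2))) = Add(4, Mul(n, Add(-2, n))))
Mul(Add(415, 635), Add(Function('I')(Pow(Add(58, -53), -1)), 3761)) = Mul(Add(415, 635), Add(Add(4, Pow(Pow(Add(58, -53), -1), 2), Mul(-2, Pow(Add(58, -53), -1))), 3761)) = Mul(1050, Add(Add(4, Pow(Pow(5, -1), 2), Mul(-2, Pow(5, -1))), 3761)) = Mul(1050, Add(Add(4, Pow(Rational(1, 5), 2), Mul(-2, Rational(1, 5))), 3761)) = Mul(1050, Add(Add(4, Rational(1, 25), Rational(-2, 5)), 3761)) = Mul(1050, Add(Rational(91, 25), 3761)) = Mul(1050, Rational(94116, 25)) = 3952872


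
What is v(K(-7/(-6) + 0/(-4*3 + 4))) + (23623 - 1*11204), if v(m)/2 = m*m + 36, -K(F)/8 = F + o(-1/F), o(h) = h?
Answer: 5513939/441 ≈ 12503.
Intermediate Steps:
K(F) = -8*F + 8/F (K(F) = -8*(F - 1/F) = -8*F + 8/F)
v(m) = 72 + 2*m² (v(m) = 2*(m*m + 36) = 2*(m² + 36) = 2*(36 + m²) = 72 + 2*m²)
v(K(-7/(-6) + 0/(-4*3 + 4))) + (23623 - 1*11204) = (72 + 2*(-8*(-7/(-6) + 0/(-4*3 + 4)) + 8/(-7/(-6) + 0/(-4*3 + 4)))²) + (23623 - 1*11204) = (72 + 2*(-8*(-7*(-⅙) + 0/(-12 + 4)) + 8/(-7*(-⅙) + 0/(-12 + 4)))²) + (23623 - 11204) = (72 + 2*(-8*(7/6 + 0/(-8)) + 8/(7/6 + 0/(-8)))²) + 12419 = (72 + 2*(-8*(7/6 + 0*(-⅛)) + 8/(7/6 + 0*(-⅛)))²) + 12419 = (72 + 2*(-8*(7/6 + 0) + 8/(7/6 + 0))²) + 12419 = (72 + 2*(-8*7/6 + 8/(7/6))²) + 12419 = (72 + 2*(-28/3 + 8*(6/7))²) + 12419 = (72 + 2*(-28/3 + 48/7)²) + 12419 = (72 + 2*(-52/21)²) + 12419 = (72 + 2*(2704/441)) + 12419 = (72 + 5408/441) + 12419 = 37160/441 + 12419 = 5513939/441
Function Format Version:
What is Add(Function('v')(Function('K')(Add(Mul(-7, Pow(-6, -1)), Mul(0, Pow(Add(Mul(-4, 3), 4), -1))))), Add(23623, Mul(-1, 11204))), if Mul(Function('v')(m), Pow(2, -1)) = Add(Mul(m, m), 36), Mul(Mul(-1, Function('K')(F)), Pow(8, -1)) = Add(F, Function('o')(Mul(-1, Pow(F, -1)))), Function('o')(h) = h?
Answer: Rational(5513939, 441) ≈ 12503.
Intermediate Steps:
Function('K')(F) = Add(Mul(-8, F), Mul(8, Pow(F, -1))) (Function('K')(F) = Mul(-8, Add(F, Mul(-1, Pow(F, -1)))) = Add(Mul(-8, F), Mul(8, Pow(F, -1))))
Function('v')(m) = Add(72, Mul(2, Pow(m, 2))) (Function('v')(m) = Mul(2, Add(Mul(m, m), 36)) = Mul(2, Add(Pow(m, 2), 36)) = Mul(2, Add(36, Pow(m, 2))) = Add(72, Mul(2, Pow(m, 2))))
Add(Function('v')(Function('K')(Add(Mul(-7, Pow(-6, -1)), Mul(0, Pow(Add(Mul(-4, 3), 4), -1))))), Add(23623, Mul(-1, 11204))) = Add(Add(72, Mul(2, Pow(Add(Mul(-8, Add(Mul(-7, Pow(-6, -1)), Mul(0, Pow(Add(Mul(-4, 3), 4), -1)))), Mul(8, Pow(Add(Mul(-7, Pow(-6, -1)), Mul(0, Pow(Add(Mul(-4, 3), 4), -1))), -1))), 2))), Add(23623, Mul(-1, 11204))) = Add(Add(72, Mul(2, Pow(Add(Mul(-8, Add(Mul(-7, Rational(-1, 6)), Mul(0, Pow(Add(-12, 4), -1)))), Mul(8, Pow(Add(Mul(-7, Rational(-1, 6)), Mul(0, Pow(Add(-12, 4), -1))), -1))), 2))), Add(23623, -11204)) = Add(Add(72, Mul(2, Pow(Add(Mul(-8, Add(Rational(7, 6), Mul(0, Pow(-8, -1)))), Mul(8, Pow(Add(Rational(7, 6), Mul(0, Pow(-8, -1))), -1))), 2))), 12419) = Add(Add(72, Mul(2, Pow(Add(Mul(-8, Add(Rational(7, 6), Mul(0, Rational(-1, 8)))), Mul(8, Pow(Add(Rational(7, 6), Mul(0, Rational(-1, 8))), -1))), 2))), 12419) = Add(Add(72, Mul(2, Pow(Add(Mul(-8, Add(Rational(7, 6), 0)), Mul(8, Pow(Add(Rational(7, 6), 0), -1))), 2))), 12419) = Add(Add(72, Mul(2, Pow(Add(Mul(-8, Rational(7, 6)), Mul(8, Pow(Rational(7, 6), -1))), 2))), 12419) = Add(Add(72, Mul(2, Pow(Add(Rational(-28, 3), Mul(8, Rational(6, 7))), 2))), 12419) = Add(Add(72, Mul(2, Pow(Add(Rational(-28, 3), Rational(48, 7)), 2))), 12419) = Add(Add(72, Mul(2, Pow(Rational(-52, 21), 2))), 12419) = Add(Add(72, Mul(2, Rational(2704, 441))), 12419) = Add(Add(72, Rational(5408, 441)), 12419) = Add(Rational(37160, 441), 12419) = Rational(5513939, 441)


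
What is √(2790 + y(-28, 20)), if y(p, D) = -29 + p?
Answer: √2733 ≈ 52.278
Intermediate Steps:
√(2790 + y(-28, 20)) = √(2790 + (-29 - 28)) = √(2790 - 57) = √2733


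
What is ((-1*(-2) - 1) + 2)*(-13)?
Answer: -39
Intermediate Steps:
((-1*(-2) - 1) + 2)*(-13) = ((2 - 1) + 2)*(-13) = (1 + 2)*(-13) = 3*(-13) = -39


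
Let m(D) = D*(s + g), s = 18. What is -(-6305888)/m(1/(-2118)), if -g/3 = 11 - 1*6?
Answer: -4451956928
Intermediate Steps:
g = -15 (g = -3*(11 - 1*6) = -3*(11 - 6) = -3*5 = -15)
m(D) = 3*D (m(D) = D*(18 - 15) = D*3 = 3*D)
-(-6305888)/m(1/(-2118)) = -(-6305888)/(3/(-2118)) = -(-6305888)/(3*(-1/2118)) = -(-6305888)/(-1/706) = -(-6305888)*(-706) = -1*4451956928 = -4451956928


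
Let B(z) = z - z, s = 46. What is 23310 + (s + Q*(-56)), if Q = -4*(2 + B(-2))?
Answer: 23804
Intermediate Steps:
B(z) = 0
Q = -8 (Q = -4*(2 + 0) = -4*2 = -8)
23310 + (s + Q*(-56)) = 23310 + (46 - 8*(-56)) = 23310 + (46 + 448) = 23310 + 494 = 23804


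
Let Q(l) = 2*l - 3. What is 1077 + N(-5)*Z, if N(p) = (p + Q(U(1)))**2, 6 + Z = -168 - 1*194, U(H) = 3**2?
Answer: -35723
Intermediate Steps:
U(H) = 9
Z = -368 (Z = -6 + (-168 - 1*194) = -6 + (-168 - 194) = -6 - 362 = -368)
Q(l) = -3 + 2*l
N(p) = (15 + p)**2 (N(p) = (p + (-3 + 2*9))**2 = (p + (-3 + 18))**2 = (p + 15)**2 = (15 + p)**2)
1077 + N(-5)*Z = 1077 + (15 - 5)**2*(-368) = 1077 + 10**2*(-368) = 1077 + 100*(-368) = 1077 - 36800 = -35723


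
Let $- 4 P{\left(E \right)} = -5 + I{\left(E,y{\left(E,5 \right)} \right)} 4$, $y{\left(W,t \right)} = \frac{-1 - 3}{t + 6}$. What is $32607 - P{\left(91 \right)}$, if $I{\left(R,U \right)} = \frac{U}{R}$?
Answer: $\frac{130553407}{4004} \approx 32606.0$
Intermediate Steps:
$y{\left(W,t \right)} = - \frac{4}{6 + t}$
$P{\left(E \right)} = \frac{5}{4} + \frac{4}{11 E}$ ($P{\left(E \right)} = - \frac{-5 + \frac{\left(-4\right) \frac{1}{6 + 5}}{E} 4}{4} = - \frac{-5 + \frac{\left(-4\right) \frac{1}{11}}{E} 4}{4} = - \frac{-5 + - \frac{4}{11 E} 4}{4} = - \frac{-5 - \frac{16}{11 E}}{4} = \frac{5}{4} + \frac{4}{11 E}$)
$32607 - P{\left(91 \right)} = 32607 - \frac{16 + 55 \cdot 91}{44 \cdot 91} = 32607 - \frac{1}{44} \cdot \frac{1}{91} \left(16 + 5005\right) = 32607 - \frac{1}{44} \cdot \frac{1}{91} \cdot 5021 = 32607 - \frac{5021}{4004} = \frac{130553407}{4004}$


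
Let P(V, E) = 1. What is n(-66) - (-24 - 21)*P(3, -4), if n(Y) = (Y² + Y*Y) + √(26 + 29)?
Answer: 8757 + √55 ≈ 8764.4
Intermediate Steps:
n(Y) = √55 + 2*Y² (n(Y) = (Y² + Y²) + √55 = 2*Y² + √55 = √55 + 2*Y²)
n(-66) - (-24 - 21)*P(3, -4) = (√55 + 2*(-66)²) - (-24 - 21) = (√55 + 2*4356) - (-45) = (√55 + 8712) - 1*(-45) = (8712 + √55) + 45 = 8757 + √55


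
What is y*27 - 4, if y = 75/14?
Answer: 1969/14 ≈ 140.64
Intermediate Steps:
y = 75/14 (y = 75*(1/14) = 75/14 ≈ 5.3571)
y*27 - 4 = (75/14)*27 - 4 = 2025/14 - 4 = 1969/14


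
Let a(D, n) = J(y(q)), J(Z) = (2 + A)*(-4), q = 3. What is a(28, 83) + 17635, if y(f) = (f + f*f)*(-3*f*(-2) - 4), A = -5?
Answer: 17647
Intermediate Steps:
y(f) = (-4 + 6*f)*(f + f**2) (y(f) = (f + f**2)*(6*f - 4) = (f + f**2)*(-4 + 6*f) = (-4 + 6*f)*(f + f**2))
J(Z) = 12 (J(Z) = (2 - 5)*(-4) = -3*(-4) = 12)
a(D, n) = 12
a(28, 83) + 17635 = 12 + 17635 = 17647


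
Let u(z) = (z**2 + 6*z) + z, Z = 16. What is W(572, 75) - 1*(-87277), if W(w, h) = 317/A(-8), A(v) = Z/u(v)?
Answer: 174871/2 ≈ 87436.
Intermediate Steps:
u(z) = z**2 + 7*z
A(v) = 16/(v*(7 + v)) (A(v) = 16/((v*(7 + v))) = 16*(1/(v*(7 + v))) = 16/(v*(7 + v)))
W(w, h) = 317/2 (W(w, h) = 317/((16/(-8*(7 - 8)))) = 317/((16*(-1/8)/(-1))) = 317/((16*(-1/8)*(-1))) = 317/2)
W(572, 75) - 1*(-87277) = 317/2 - 1*(-87277) = 317/2 + 87277 = 174871/2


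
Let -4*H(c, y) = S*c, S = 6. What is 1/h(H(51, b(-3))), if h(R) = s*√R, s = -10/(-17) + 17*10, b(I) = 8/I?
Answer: -I*√34/8700 ≈ -0.00067022*I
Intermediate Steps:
s = 2900/17 (s = -10*(-1/17) + 170 = 10/17 + 170 = 2900/17 ≈ 170.59)
H(c, y) = -3*c/2
h(R) = 2900*√R/17
1/h(H(51, b(-3))) = 1/(2900*√(-3/2*51)/17) = 1/(2900*√(-153/2)/17) = 1/(2900*(3*I*√34/2)/17) = 1/(4350*I*√34/17) = -I*√34/8700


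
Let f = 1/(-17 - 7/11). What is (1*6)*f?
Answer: -33/97 ≈ -0.34021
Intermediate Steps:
f = -11/194 (f = 1/(-17 - 7*1/11) = 1/(-17 - 7/11) = 1/(-194/11) = -11/194 ≈ -0.056701)
(1*6)*f = (1*6)*(-11/194) = 6*(-11/194) = -33/97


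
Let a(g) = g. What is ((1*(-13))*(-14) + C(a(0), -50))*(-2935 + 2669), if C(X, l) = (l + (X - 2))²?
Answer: -767676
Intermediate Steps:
C(X, l) = (-2 + X + l)² (C(X, l) = (l + (-2 + X))² = (-2 + X + l)²)
((1*(-13))*(-14) + C(a(0), -50))*(-2935 + 2669) = ((1*(-13))*(-14) + (-2 + 0 - 50)²)*(-2935 + 2669) = (-13*(-14) + (-52)²)*(-266) = (182 + 2704)*(-266) = 2886*(-266) = -767676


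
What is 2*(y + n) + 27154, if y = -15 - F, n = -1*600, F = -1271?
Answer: 28466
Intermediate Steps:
n = -600
y = 1256 (y = -15 - 1*(-1271) = -15 + 1271 = 1256)
2*(y + n) + 27154 = 2*(1256 - 600) + 27154 = 2*656 + 27154 = 1312 + 27154 = 28466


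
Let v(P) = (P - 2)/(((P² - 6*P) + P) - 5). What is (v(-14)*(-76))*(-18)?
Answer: -2432/29 ≈ -83.862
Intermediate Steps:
v(P) = (-2 + P)/(-5 + P² - 5*P) (v(P) = (-2 + P)/((P² - 5*P) - 5) = (-2 + P)/(-5 + P² - 5*P))
(v(-14)*(-76))*(-18) = (((2 - 1*(-14))/(5 - 1*(-14)² + 5*(-14)))*(-76))*(-18) = (((2 + 14)/(5 - 1*196 - 70))*(-76))*(-18) = ((16/(5 - 196 - 70))*(-76))*(-18) = ((16/(-261))*(-76))*(-18) = (-1/261*16*(-76))*(-18) = -16/261*(-76)*(-18) = (1216/261)*(-18) = -2432/29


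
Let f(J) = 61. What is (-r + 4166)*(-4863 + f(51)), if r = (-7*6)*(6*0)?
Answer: -20005132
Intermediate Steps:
r = 0 (r = -42*0 = 0)
(-r + 4166)*(-4863 + f(51)) = (-1*0 + 4166)*(-4863 + 61) = (0 + 4166)*(-4802) = 4166*(-4802) = -20005132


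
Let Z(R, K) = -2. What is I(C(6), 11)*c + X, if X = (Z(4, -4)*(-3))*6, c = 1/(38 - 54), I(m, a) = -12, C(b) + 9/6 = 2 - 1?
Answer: 147/4 ≈ 36.750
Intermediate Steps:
C(b) = -1/2 (C(b) = -3/2 + (2 - 1) = -3/2 + 1 = -1/2)
c = -1/16 (c = 1/(-16) = -1/16 ≈ -0.062500)
X = 36 (X = -2*(-3)*6 = 6*6 = 36)
I(C(6), 11)*c + X = -12*(-1/16) + 36 = 3/4 + 36 = 147/4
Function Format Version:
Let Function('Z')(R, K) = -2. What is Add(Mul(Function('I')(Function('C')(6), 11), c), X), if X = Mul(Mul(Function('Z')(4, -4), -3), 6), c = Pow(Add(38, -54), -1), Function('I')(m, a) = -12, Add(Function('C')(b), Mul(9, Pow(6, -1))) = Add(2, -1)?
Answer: Rational(147, 4) ≈ 36.750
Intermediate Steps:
Function('C')(b) = Rational(-1, 2) (Function('C')(b) = Add(Rational(-3, 2), Add(2, -1)) = Add(Rational(-3, 2), 1) = Rational(-1, 2))
c = Rational(-1, 16) (c = Pow(-16, -1) = Rational(-1, 16) ≈ -0.062500)
X = 36 (X = Mul(Mul(-2, -3), 6) = Mul(6, 6) = 36)
Add(Mul(Function('I')(Function('C')(6), 11), c), X) = Add(Mul(-12, Rational(-1, 16)), 36) = Add(Rational(3, 4), 36) = Rational(147, 4)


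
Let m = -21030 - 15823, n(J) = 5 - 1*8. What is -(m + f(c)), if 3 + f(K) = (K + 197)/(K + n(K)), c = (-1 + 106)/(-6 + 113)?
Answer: 997760/27 ≈ 36954.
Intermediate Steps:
n(J) = -3 (n(J) = 5 - 8 = -3)
c = 105/107 ≈ 0.98131
m = -36853
f(K) = -3 + (197 + K)/(-3 + K) (f(K) = -3 + (K + 197)/(K - 3) = -3 + (197 + K)/(-3 + K))
-(m + f(c)) = -(-36853 + 2*(103 - 1*105/107)/(-3 + 105/107)) = -(-36853 + 2*(103 - 105/107)/(-216/107)) = -(-36853 + 2*(-107/216)*(10916/107)) = -(-36853 - 2729/27) = -1*(-997760/27) = 997760/27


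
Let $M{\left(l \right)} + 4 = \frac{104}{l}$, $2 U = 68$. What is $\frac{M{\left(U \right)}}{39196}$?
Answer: $- \frac{4}{166583} \approx -2.4012 \cdot 10^{-5}$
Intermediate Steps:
$U = 34$ ($U = \frac{1}{2} \cdot 68 = 34$)
$M{\left(l \right)} = -4 + \frac{104}{l}$
$\frac{M{\left(U \right)}}{39196} = \frac{-4 + \frac{104}{34}}{39196} = \left(-4 + 104 \cdot \frac{1}{34}\right) \frac{1}{39196} = \left(-4 + \frac{52}{17}\right) \frac{1}{39196} = \left(- \frac{16}{17}\right) \frac{1}{39196} = - \frac{4}{166583}$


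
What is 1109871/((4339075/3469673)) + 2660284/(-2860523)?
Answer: 139437294641137271/157114225775 ≈ 8.8749e+5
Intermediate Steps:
1109871/((4339075/3469673)) + 2660284/(-2860523) = 1109871/((4339075*(1/3469673))) + 2660284*(-1/2860523) = 1109871/(4339075/3469673) - 2660284/2860523 = 1109871*(3469673/4339075) - 2660284/2860523 = 48745435977/54925 - 2660284/2860523 = 139437294641137271/157114225775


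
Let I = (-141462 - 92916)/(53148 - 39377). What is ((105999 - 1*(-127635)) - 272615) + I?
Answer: -537041729/13771 ≈ -38998.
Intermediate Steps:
I = -234378/13771 ≈ -17.020
((105999 - 1*(-127635)) - 272615) + I = ((105999 - 1*(-127635)) - 272615) - 234378/13771 = ((105999 + 127635) - 272615) - 234378/13771 = (233634 - 272615) - 234378/13771 = -38981 - 234378/13771 = -537041729/13771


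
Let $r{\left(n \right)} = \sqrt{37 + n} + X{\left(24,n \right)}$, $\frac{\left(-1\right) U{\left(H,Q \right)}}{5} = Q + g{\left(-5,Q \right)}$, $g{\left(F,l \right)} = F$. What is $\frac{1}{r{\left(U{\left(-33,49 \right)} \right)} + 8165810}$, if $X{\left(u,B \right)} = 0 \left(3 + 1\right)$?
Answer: $\frac{8165810}{66680452956283} - \frac{i \sqrt{183}}{66680452956283} \approx 1.2246 \cdot 10^{-7} - 2.0287 \cdot 10^{-13} i$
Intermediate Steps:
$X{\left(u,B \right)} = 0$ ($X{\left(u,B \right)} = 0 \cdot 4 = 0$)
$U{\left(H,Q \right)} = 25 - 5 Q$ ($U{\left(H,Q \right)} = - 5 \left(Q - 5\right) = - 5 \left(-5 + Q\right) = 25 - 5 Q$)
$r{\left(n \right)} = \sqrt{37 + n}$ ($r{\left(n \right)} = \sqrt{37 + n} + 0 = \sqrt{37 + n}$)
$\frac{1}{r{\left(U{\left(-33,49 \right)} \right)} + 8165810} = \frac{1}{\sqrt{37 + \left(25 - 245\right)} + 8165810} = \frac{1}{\sqrt{37 - 220} + 8165810} = \frac{1}{\sqrt{-183} + 8165810} = \frac{1}{i \sqrt{183} + 8165810} = \frac{1}{8165810 + i \sqrt{183}}$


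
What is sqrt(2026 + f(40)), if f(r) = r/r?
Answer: sqrt(2027) ≈ 45.022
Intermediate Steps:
f(r) = 1
sqrt(2026 + f(40)) = sqrt(2026 + 1) = sqrt(2027)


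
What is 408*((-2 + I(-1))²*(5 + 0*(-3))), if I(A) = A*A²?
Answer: 18360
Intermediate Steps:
I(A) = A³
408*((-2 + I(-1))²*(5 + 0*(-3))) = 408*((-2 + (-1)³)²*(5 + 0*(-3))) = 408*((-2 - 1)²*(5 + 0)) = 408*((-3)²*5) = 408*(9*5) = 408*45 = 18360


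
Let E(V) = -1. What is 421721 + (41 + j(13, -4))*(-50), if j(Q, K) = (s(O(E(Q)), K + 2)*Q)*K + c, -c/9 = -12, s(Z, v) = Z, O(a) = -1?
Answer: 411671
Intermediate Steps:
c = 108 (c = -9*(-12) = 108)
j(Q, K) = 108 - K*Q (j(Q, K) = (-Q)*K + 108 = -K*Q + 108 = 108 - K*Q)
421721 + (41 + j(13, -4))*(-50) = 421721 + (41 + (108 - 1*(-4)*13))*(-50) = 421721 + (41 + (108 + 52))*(-50) = 421721 + (41 + 160)*(-50) = 421721 + 201*(-50) = 421721 - 10050 = 411671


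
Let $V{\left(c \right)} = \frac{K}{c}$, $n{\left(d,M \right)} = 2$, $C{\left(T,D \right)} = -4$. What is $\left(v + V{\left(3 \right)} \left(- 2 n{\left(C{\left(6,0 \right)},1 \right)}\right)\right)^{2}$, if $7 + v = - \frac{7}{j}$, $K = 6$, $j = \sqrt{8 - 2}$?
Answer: $\frac{1399}{6} + 35 \sqrt{6} \approx 318.9$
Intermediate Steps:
$j = \sqrt{6} \approx 2.4495$
$V{\left(c \right)} = \frac{6}{c}$
$v = -7 - \frac{7 \sqrt{6}}{6}$ ($v = -7 - \frac{7}{\sqrt{6}} = -7 - 7 \frac{\sqrt{6}}{6} = -7 - \frac{7 \sqrt{6}}{6} \approx -9.8577$)
$\left(v + V{\left(3 \right)} \left(- 2 n{\left(C{\left(6,0 \right)},1 \right)}\right)\right)^{2} = \left(\left(-7 - \frac{7 \sqrt{6}}{6}\right) + \frac{6}{3} \left(\left(-2\right) 2\right)\right)^{2} = \left(\left(-7 - \frac{7 \sqrt{6}}{6}\right) + 6 \cdot \frac{1}{3} \left(-4\right)\right)^{2} = \left(\left(-7 - \frac{7 \sqrt{6}}{6}\right) + 2 \left(-4\right)\right)^{2} = \left(\left(-7 - \frac{7 \sqrt{6}}{6}\right) - 8\right)^{2} = \left(-15 - \frac{7 \sqrt{6}}{6}\right)^{2}$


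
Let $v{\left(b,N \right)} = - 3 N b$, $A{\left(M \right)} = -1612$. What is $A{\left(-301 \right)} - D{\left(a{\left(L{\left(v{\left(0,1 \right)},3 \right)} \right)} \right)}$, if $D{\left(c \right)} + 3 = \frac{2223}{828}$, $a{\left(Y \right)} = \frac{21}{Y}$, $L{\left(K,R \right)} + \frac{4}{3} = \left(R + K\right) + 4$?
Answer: $- \frac{148275}{92} \approx -1611.7$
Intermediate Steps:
$v{\left(b,N \right)} = - 3 N b$
$L{\left(K,R \right)} = \frac{8}{3} + K + R$ ($L{\left(K,R \right)} = - \frac{4}{3} + \left(\left(R + K\right) + 4\right) = - \frac{4}{3} + \left(\left(K + R\right) + 4\right) = - \frac{4}{3} + \left(4 + K + R\right) = \frac{8}{3} + K + R$)
$D{\left(c \right)} = - \frac{29}{92}$ ($D{\left(c \right)} = -3 + \frac{2223}{828} = -3 + 2223 \cdot \frac{1}{828} = -3 + \frac{247}{92} = - \frac{29}{92}$)
$A{\left(-301 \right)} - D{\left(a{\left(L{\left(v{\left(0,1 \right)},3 \right)} \right)} \right)} = -1612 - - \frac{29}{92} = -1612 + \frac{29}{92} = - \frac{148275}{92}$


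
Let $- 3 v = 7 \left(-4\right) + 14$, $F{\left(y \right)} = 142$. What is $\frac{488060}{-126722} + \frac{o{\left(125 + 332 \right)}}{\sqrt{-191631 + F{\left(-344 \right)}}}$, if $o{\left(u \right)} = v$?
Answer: $- \frac{244030}{63361} - \frac{14 i \sqrt{191489}}{574467} \approx -3.8514 - 0.010664 i$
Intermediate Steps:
$v = \frac{14}{3}$ ($v = - \frac{7 \left(-4\right) + 14}{3} = - \frac{-28 + 14}{3} = \left(- \frac{1}{3}\right) \left(-14\right) = \frac{14}{3} \approx 4.6667$)
$o{\left(u \right)} = \frac{14}{3}$
$\frac{488060}{-126722} + \frac{o{\left(125 + 332 \right)}}{\sqrt{-191631 + F{\left(-344 \right)}}} = \frac{488060}{-126722} + \frac{14}{3 \sqrt{-191631 + 142}} = 488060 \left(- \frac{1}{126722}\right) + \frac{14}{3 \sqrt{-191489}} = - \frac{244030}{63361} + \frac{14}{3 i \sqrt{191489}} = - \frac{244030}{63361} + \frac{14 \left(- \frac{i \sqrt{191489}}{191489}\right)}{3} = - \frac{244030}{63361} - \frac{14 i \sqrt{191489}}{574467}$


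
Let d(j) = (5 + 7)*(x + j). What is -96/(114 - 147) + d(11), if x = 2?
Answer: 1748/11 ≈ 158.91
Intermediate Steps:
d(j) = 24 + 12*j (d(j) = (5 + 7)*(2 + j) = 12*(2 + j) = 24 + 12*j)
-96/(114 - 147) + d(11) = -96/(114 - 147) + (24 + 12*11) = -96/(-33) + (24 + 132) = -1/33*(-96) + 156 = 32/11 + 156 = 1748/11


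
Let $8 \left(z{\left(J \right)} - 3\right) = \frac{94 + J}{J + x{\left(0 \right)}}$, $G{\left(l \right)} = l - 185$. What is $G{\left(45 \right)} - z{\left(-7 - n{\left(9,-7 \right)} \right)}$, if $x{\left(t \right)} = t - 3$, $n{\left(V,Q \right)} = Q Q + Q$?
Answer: $- \frac{59443}{416} \approx -142.89$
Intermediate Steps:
$n{\left(V,Q \right)} = Q + Q^{2}$ ($n{\left(V,Q \right)} = Q^{2} + Q = Q + Q^{2}$)
$x{\left(t \right)} = -3 + t$ ($x{\left(t \right)} = t - 3 = -3 + t$)
$G{\left(l \right)} = -185 + l$
$z{\left(J \right)} = 3 + \frac{94 + J}{8 \left(-3 + J\right)}$ ($z{\left(J \right)} = 3 + \frac{\left(94 + J\right) \frac{1}{J + \left(-3 + 0\right)}}{8} = 3 + \frac{\left(94 + J\right) \frac{1}{J - 3}}{8} = 3 + \frac{\left(94 + J\right) \frac{1}{-3 + J}}{8} = 3 + \frac{\frac{1}{-3 + J} \left(94 + J\right)}{8} = 3 + \frac{94 + J}{8 \left(-3 + J\right)}$)
$G{\left(45 \right)} - z{\left(-7 - n{\left(9,-7 \right)} \right)} = \left(-185 + 45\right) - \frac{22 + 25 \left(-7 - - 7 \left(1 - 7\right)\right)}{8 \left(-3 - \left(7 - 7 \left(1 - 7\right)\right)\right)} = -140 - \frac{22 + 25 \left(-7 - \left(-7\right) \left(-6\right)\right)}{8 \left(-3 - \left(7 - -42\right)\right)} = -140 - \frac{22 + 25 \left(-7 - 42\right)}{8 \left(-3 - 49\right)} = -140 - \frac{22 + 25 \left(-49\right)}{8 \left(-3 - 49\right)} = -140 - \frac{22 - 1225}{8 \left(-52\right)} = -140 - \frac{1}{8} \left(- \frac{1}{52}\right) \left(-1203\right) = -140 - \frac{1203}{416} = - \frac{59443}{416}$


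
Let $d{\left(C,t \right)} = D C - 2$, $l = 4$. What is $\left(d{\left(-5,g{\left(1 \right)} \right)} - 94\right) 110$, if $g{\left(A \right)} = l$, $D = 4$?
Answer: $-12760$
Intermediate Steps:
$g{\left(A \right)} = 4$
$d{\left(C,t \right)} = -2 + 4 C$ ($d{\left(C,t \right)} = 4 C - 2 = -2 + 4 C$)
$\left(d{\left(-5,g{\left(1 \right)} \right)} - 94\right) 110 = \left(\left(-2 + 4 \left(-5\right)\right) - 94\right) 110 = \left(\left(-2 - 20\right) - 94\right) 110 = \left(-22 - 94\right) 110 = \left(-116\right) 110 = -12760$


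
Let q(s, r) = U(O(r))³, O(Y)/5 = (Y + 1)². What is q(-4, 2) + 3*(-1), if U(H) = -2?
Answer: -11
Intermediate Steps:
O(Y) = 5*(1 + Y)² (O(Y) = 5*(Y + 1)² = 5*(1 + Y)²)
q(s, r) = -8 (q(s, r) = (-2)³ = -8)
q(-4, 2) + 3*(-1) = -8 + 3*(-1) = -8 - 3 = -11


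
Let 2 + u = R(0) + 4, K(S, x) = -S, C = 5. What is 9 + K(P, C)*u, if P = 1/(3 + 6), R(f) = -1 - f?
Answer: 80/9 ≈ 8.8889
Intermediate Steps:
P = ⅑ (P = 1/9 = ⅑ ≈ 0.11111)
u = 1 (u = -2 + ((-1 - 1*0) + 4) = -2 + ((-1 + 0) + 4) = -2 + (-1 + 4) = -2 + 3 = 1)
9 + K(P, C)*u = 9 - 1*⅑*1 = 9 - ⅑*1 = 9 - ⅑ = 80/9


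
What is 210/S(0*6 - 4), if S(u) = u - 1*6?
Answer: -21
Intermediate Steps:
S(u) = -6 + u (S(u) = u - 6 = -6 + u)
210/S(0*6 - 4) = 210/(-6 + (0*6 - 4)) = 210/(-6 + (0 - 4)) = 210/(-6 - 4) = 210/(-10) = 210*(-1/10) = -21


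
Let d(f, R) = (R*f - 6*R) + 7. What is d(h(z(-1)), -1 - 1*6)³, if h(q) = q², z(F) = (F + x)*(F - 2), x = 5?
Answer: -881974079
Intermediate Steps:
z(F) = (-2 + F)*(5 + F) (z(F) = (F + 5)*(F - 2) = (5 + F)*(-2 + F) = (-2 + F)*(5 + F))
d(f, R) = 7 - 6*R + R*f (d(f, R) = (-6*R + R*f) + 7 = 7 - 6*R + R*f)
d(h(z(-1)), -1 - 1*6)³ = (7 - 6*(-1 - 1*6) + (-1 - 1*6)*(-10 + (-1)² + 3*(-1))²)³ = (7 - 6*(-1 - 6) + (-1 - 6)*(-10 + 1 - 3)²)³ = (7 - 6*(-7) - 7*(-12)²)³ = (7 + 42 - 7*144)³ = (7 + 42 - 1008)³ = (-959)³ = -881974079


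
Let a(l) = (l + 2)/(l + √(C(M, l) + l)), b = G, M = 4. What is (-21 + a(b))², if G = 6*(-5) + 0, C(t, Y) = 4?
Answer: 49*(258*√26 + 3581*I)/(30*√26 + 437*I) ≈ 403.7 - 6.1959*I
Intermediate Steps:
G = -30 (G = -30 + 0 = -30)
b = -30
a(l) = (2 + l)/(l + √(4 + l)) (a(l) = (l + 2)/(l + √(4 + l)) = (2 + l)/(l + √(4 + l)))
(-21 + a(b))² = (-21 + (2 - 30)/(-30 + √(4 - 30)))² = (-21 - 28/(-30 + √(-26)))² = (-21 - 28/(-30 + I*√26))²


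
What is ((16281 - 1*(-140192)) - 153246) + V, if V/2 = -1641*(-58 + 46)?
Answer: 42611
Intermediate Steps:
V = 39384 (V = 2*(-1641*(-58 + 46)) = 2*(-1641*(-12)) = 2*19692 = 39384)
((16281 - 1*(-140192)) - 153246) + V = ((16281 - 1*(-140192)) - 153246) + 39384 = ((16281 + 140192) - 153246) + 39384 = (156473 - 153246) + 39384 = 3227 + 39384 = 42611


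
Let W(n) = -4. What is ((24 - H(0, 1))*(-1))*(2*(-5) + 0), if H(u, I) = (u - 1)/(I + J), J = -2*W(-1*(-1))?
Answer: 2170/9 ≈ 241.11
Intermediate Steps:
J = 8 (J = -2*(-4) = 8)
H(u, I) = (-1 + u)/(8 + I) (H(u, I) = (u - 1)/(I + 8) = (-1 + u)/(8 + I))
((24 - H(0, 1))*(-1))*(2*(-5) + 0) = ((24 - (-1 + 0)/(8 + 1))*(-1))*(2*(-5) + 0) = ((24 - (-1)/9)*(-1))*(-10 + 0) = ((24 - (-1)/9)*(-1))*(-10) = ((24 - 1*(-1/9))*(-1))*(-10) = ((24 + 1/9)*(-1))*(-10) = ((217/9)*(-1))*(-10) = -217/9*(-10) = 2170/9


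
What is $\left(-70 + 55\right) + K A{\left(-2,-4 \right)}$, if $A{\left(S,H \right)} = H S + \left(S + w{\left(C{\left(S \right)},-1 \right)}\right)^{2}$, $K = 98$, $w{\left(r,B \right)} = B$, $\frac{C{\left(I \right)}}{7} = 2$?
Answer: $1651$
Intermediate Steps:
$C{\left(I \right)} = 14$ ($C{\left(I \right)} = 7 \cdot 2 = 14$)
$A{\left(S,H \right)} = \left(-1 + S\right)^{2} + H S$ ($A{\left(S,H \right)} = H S + \left(S - 1\right)^{2} = H S + \left(-1 + S\right)^{2} = \left(-1 + S\right)^{2} + H S$)
$\left(-70 + 55\right) + K A{\left(-2,-4 \right)} = \left(-70 + 55\right) + 98 \left(\left(-1 - 2\right)^{2} - -8\right) = -15 + 98 \left(\left(-3\right)^{2} + 8\right) = -15 + 98 \left(9 + 8\right) = -15 + 98 \cdot 17 = -15 + 1666 = 1651$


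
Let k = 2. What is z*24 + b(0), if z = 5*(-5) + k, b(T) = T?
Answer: -552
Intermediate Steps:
z = -23 (z = 5*(-5) + 2 = -25 + 2 = -23)
z*24 + b(0) = -23*24 + 0 = -552 + 0 = -552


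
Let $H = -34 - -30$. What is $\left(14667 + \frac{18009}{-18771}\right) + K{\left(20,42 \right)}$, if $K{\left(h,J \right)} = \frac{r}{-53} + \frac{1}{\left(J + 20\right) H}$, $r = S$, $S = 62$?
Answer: $\frac{1206068088651}{82242008} \approx 14665.0$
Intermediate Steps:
$H = -4$ ($H = -34 + 30 = -4$)
$r = 62$
$K{\left(h,J \right)} = - \frac{62}{53} - \frac{1}{4 \left(20 + J\right)}$ ($K{\left(h,J \right)} = \frac{62}{-53} + \frac{1}{\left(J + 20\right) \left(-4\right)} = 62 \left(- \frac{1}{53}\right) + \frac{1}{20 + J} \left(- \frac{1}{4}\right) = - \frac{62}{53} - \frac{1}{4 \left(20 + J\right)}$)
$\left(14667 + \frac{18009}{-18771}\right) + K{\left(20,42 \right)} = \left(14667 + \frac{18009}{-18771}\right) + \frac{-5013 - 10416}{212 \left(20 + 42\right)} = \left(14667 + 18009 \left(- \frac{1}{18771}\right)\right) + \frac{-5013 - 10416}{212 \cdot 62} = \left(14667 - \frac{6003}{6257}\right) + \frac{1}{212} \cdot \frac{1}{62} \left(-15429\right) = \frac{91765416}{6257} - \frac{15429}{13144} = \frac{1206068088651}{82242008}$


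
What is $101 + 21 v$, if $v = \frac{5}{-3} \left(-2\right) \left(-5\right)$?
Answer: $-249$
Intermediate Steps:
$v = - \frac{50}{3}$ ($v = 5 \left(- \frac{1}{3}\right) \left(-2\right) \left(-5\right) = \left(- \frac{5}{3}\right) \left(-2\right) \left(-5\right) = \frac{10}{3} \left(-5\right) = - \frac{50}{3} \approx -16.667$)
$101 + 21 v = 101 + 21 \left(- \frac{50}{3}\right) = 101 - 350 = -249$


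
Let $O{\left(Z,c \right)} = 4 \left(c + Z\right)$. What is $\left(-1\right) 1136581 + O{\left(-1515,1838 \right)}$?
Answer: $-1135289$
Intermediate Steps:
$O{\left(Z,c \right)} = 4 Z + 4 c$ ($O{\left(Z,c \right)} = 4 \left(Z + c\right) = 4 Z + 4 c$)
$\left(-1\right) 1136581 + O{\left(-1515,1838 \right)} = \left(-1\right) 1136581 + \left(4 \left(-1515\right) + 4 \cdot 1838\right) = -1136581 + \left(-6060 + 7352\right) = -1136581 + 1292 = -1135289$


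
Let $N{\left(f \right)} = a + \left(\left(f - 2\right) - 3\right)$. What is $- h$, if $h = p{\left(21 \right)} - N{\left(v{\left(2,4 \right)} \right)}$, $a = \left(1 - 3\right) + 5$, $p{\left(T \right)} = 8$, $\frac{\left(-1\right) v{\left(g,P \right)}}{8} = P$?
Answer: $-42$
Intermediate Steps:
$v{\left(g,P \right)} = - 8 P$
$a = 3$ ($a = \left(1 - 3\right) + 5 = -2 + 5 = 3$)
$N{\left(f \right)} = -2 + f$ ($N{\left(f \right)} = 3 + \left(\left(f - 2\right) - 3\right) = 3 + \left(\left(-2 + f\right) - 3\right) = 3 + \left(-5 + f\right) = -2 + f$)
$h = 42$ ($h = 8 - \left(-2 - 32\right) = 8 - -34 = 8 + 34 = 42$)
$- h = \left(-1\right) 42 = -42$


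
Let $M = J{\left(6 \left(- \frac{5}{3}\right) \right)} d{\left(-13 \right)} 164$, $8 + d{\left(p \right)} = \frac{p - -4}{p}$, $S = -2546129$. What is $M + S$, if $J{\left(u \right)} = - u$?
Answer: $- \frac{33255477}{13} \approx -2.5581 \cdot 10^{6}$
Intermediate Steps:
$d{\left(p \right)} = -8 + \frac{4 + p}{p}$ ($d{\left(p \right)} = -8 + \frac{p - -4}{p} = -8 + \frac{p + 4}{p} = -8 + \frac{4 + p}{p}$)
$M = - \frac{155800}{13}$ ($M = - 6 \left(- \frac{5}{3}\right) \left(-7 + \frac{4}{-13}\right) 164 = - 6 \left(\left(-5\right) \frac{1}{3}\right) \left(-7 + 4 \left(- \frac{1}{13}\right)\right) 164 = - \frac{6 \left(-5\right)}{3} \left(-7 - \frac{4}{13}\right) 164 = \left(-1\right) \left(-10\right) \left(- \frac{95}{13}\right) 164 = 10 \left(- \frac{95}{13}\right) 164 = \left(- \frac{950}{13}\right) 164 = - \frac{155800}{13} \approx -11985.0$)
$M + S = - \frac{155800}{13} - 2546129 = - \frac{33255477}{13}$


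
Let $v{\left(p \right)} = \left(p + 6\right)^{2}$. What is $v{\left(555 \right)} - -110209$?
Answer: $424930$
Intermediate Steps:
$v{\left(p \right)} = \left(6 + p\right)^{2}$
$v{\left(555 \right)} - -110209 = \left(6 + 555\right)^{2} - -110209 = 561^{2} + 110209 = 314721 + 110209 = 424930$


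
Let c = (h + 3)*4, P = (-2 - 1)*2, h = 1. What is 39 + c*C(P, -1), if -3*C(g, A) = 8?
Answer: -11/3 ≈ -3.6667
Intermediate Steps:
P = -6 (P = -3*2 = -6)
C(g, A) = -8/3 (C(g, A) = -⅓*8 = -8/3)
c = 16 (c = (1 + 3)*4 = 4*4 = 16)
39 + c*C(P, -1) = 39 + 16*(-8/3) = 39 - 128/3 = -11/3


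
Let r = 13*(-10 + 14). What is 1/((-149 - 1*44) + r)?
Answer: -1/141 ≈ -0.0070922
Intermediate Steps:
r = 52 (r = 13*4 = 52)
1/((-149 - 1*44) + r) = 1/((-149 - 1*44) + 52) = 1/((-149 - 44) + 52) = 1/(-193 + 52) = 1/(-141) = -1/141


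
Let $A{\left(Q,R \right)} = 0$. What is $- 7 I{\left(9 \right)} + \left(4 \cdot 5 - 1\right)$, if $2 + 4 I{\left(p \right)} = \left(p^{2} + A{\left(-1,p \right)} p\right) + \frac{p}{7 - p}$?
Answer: $- \frac{891}{8} \approx -111.38$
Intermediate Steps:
$I{\left(p \right)} = - \frac{1}{2} + \frac{p^{2}}{4} + \frac{p}{4 \left(7 - p\right)}$ ($I{\left(p \right)} = - \frac{1}{2} + \frac{\left(p^{2} + 0 p\right) + \frac{p}{7 - p}}{4} = - \frac{1}{2} + \frac{\left(p^{2} + 0\right) + \frac{p}{7 - p}}{4} = - \frac{1}{2} + \frac{p^{2} + \frac{p}{7 - p}}{4} = - \frac{1}{2} + \left(\frac{p^{2}}{4} + \frac{p}{4 \left(7 - p\right)}\right) = - \frac{1}{2} + \frac{p^{2}}{4} + \frac{p}{4 \left(7 - p\right)}$)
$- 7 I{\left(9 \right)} + \left(4 \cdot 5 - 1\right) = - 7 \frac{14 + 9^{3} - 7 \cdot 9^{2} - 27}{4 \left(-7 + 9\right)} + \left(4 \cdot 5 - 1\right) = - 7 \frac{14 + 729 - 567 - 27}{4 \cdot 2} + \left(20 - 1\right) = - 7 \cdot \frac{1}{4} \cdot \frac{1}{2} \left(14 + 729 - 567 - 27\right) + 19 = - 7 \cdot \frac{1}{4} \cdot \frac{1}{2} \cdot 149 + 19 = \left(-7\right) \frac{149}{8} + 19 = - \frac{1043}{8} + 19 = - \frac{891}{8}$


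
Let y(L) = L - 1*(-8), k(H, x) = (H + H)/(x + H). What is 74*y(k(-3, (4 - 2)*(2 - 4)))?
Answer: 4588/7 ≈ 655.43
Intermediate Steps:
k(H, x) = 2*H/(H + x) (k(H, x) = (2*H)/(H + x) = 2*H/(H + x))
y(L) = 8 + L (y(L) = L + 8 = 8 + L)
74*y(k(-3, (4 - 2)*(2 - 4))) = 74*(8 + 2*(-3)/(-3 + (4 - 2)*(2 - 4))) = 74*(8 + 2*(-3)/(-3 + 2*(-2))) = 74*(8 + 2*(-3)/(-3 - 4)) = 74*(8 + 2*(-3)/(-7)) = 74*(8 + 2*(-3)*(-⅐)) = 74*(8 + 6/7) = 74*(62/7) = 4588/7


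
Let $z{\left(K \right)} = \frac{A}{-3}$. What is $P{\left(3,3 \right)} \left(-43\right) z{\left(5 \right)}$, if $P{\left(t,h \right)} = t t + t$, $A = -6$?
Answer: $-1032$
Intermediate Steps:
$z{\left(K \right)} = 2$ ($z{\left(K \right)} = - \frac{6}{-3} = \left(-6\right) \left(- \frac{1}{3}\right) = 2$)
$P{\left(t,h \right)} = t + t^{2}$ ($P{\left(t,h \right)} = t^{2} + t = t + t^{2}$)
$P{\left(3,3 \right)} \left(-43\right) z{\left(5 \right)} = 3 \left(1 + 3\right) \left(-43\right) 2 = 3 \cdot 4 \left(-43\right) 2 = 12 \left(-43\right) 2 = \left(-516\right) 2 = -1032$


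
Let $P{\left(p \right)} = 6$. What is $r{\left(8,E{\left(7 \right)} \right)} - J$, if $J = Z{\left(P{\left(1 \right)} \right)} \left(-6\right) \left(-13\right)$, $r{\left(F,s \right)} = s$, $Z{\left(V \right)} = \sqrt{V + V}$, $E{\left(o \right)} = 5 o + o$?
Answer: $42 - 156 \sqrt{3} \approx -228.2$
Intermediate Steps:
$E{\left(o \right)} = 6 o$
$Z{\left(V \right)} = \sqrt{2} \sqrt{V}$ ($Z{\left(V \right)} = \sqrt{2 V} = \sqrt{2} \sqrt{V}$)
$J = 156 \sqrt{3}$ ($J = \sqrt{2} \sqrt{6} \left(-6\right) \left(-13\right) = 2 \sqrt{3} \left(-6\right) \left(-13\right) = - 12 \sqrt{3} \left(-13\right) = 156 \sqrt{3} \approx 270.2$)
$r{\left(8,E{\left(7 \right)} \right)} - J = 6 \cdot 7 - 156 \sqrt{3} = 42 - 156 \sqrt{3}$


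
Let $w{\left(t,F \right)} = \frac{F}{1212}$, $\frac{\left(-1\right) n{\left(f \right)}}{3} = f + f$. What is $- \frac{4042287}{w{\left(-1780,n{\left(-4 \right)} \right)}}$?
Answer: $- \frac{408270987}{2} \approx -2.0414 \cdot 10^{8}$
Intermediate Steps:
$n{\left(f \right)} = - 6 f$ ($n{\left(f \right)} = - 3 \left(f + f\right) = - 3 \cdot 2 f = - 6 f$)
$w{\left(t,F \right)} = \frac{F}{1212}$ ($w{\left(t,F \right)} = F \frac{1}{1212} = \frac{F}{1212}$)
$- \frac{4042287}{w{\left(-1780,n{\left(-4 \right)} \right)}} = - \frac{4042287}{\frac{1}{1212} \left(\left(-6\right) \left(-4\right)\right)} = - \frac{4042287}{\frac{1}{1212} \cdot 24} = - \frac{4042287}{\frac{2}{101}} = \left(-4042287\right) \frac{101}{2} = - \frac{408270987}{2}$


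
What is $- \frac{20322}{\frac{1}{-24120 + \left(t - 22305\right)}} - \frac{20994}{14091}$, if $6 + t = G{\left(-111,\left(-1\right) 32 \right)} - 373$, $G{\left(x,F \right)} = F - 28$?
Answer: $\frac{4473282859978}{4697} \approx 9.5237 \cdot 10^{8}$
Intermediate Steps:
$G{\left(x,F \right)} = -28 + F$ ($G{\left(x,F \right)} = F - 28 = -28 + F$)
$t = -439$ ($t = -6 - 433 = -439$)
$- \frac{20322}{\frac{1}{-24120 + \left(t - 22305\right)}} - \frac{20994}{14091} = - \frac{20322}{\frac{1}{-24120 - 22744}} - \frac{20994}{14091} = - \frac{20322}{\frac{1}{-24120 - 22744}} - \frac{6998}{4697} = - \frac{20322}{\frac{1}{-46864}} - \frac{6998}{4697} = - \frac{20322}{- \frac{1}{46864}} - \frac{6998}{4697} = \left(-20322\right) \left(-46864\right) - \frac{6998}{4697} = 952370208 - \frac{6998}{4697} = \frac{4473282859978}{4697}$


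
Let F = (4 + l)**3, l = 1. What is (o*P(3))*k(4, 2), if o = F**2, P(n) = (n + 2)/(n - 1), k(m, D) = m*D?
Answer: 312500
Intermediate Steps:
k(m, D) = D*m
F = 125 (F = (4 + 1)**3 = 5**3 = 125)
P(n) = (2 + n)/(-1 + n)
o = 15625 (o = 125**2 = 15625)
(o*P(3))*k(4, 2) = (15625*((2 + 3)/(-1 + 3)))*(2*4) = (15625*(5/2))*8 = (78125/2)*8 = 312500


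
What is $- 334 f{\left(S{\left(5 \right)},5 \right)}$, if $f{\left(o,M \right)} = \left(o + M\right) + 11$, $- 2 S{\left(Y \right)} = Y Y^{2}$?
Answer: $15531$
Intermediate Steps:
$S{\left(Y \right)} = - \frac{Y^{3}}{2}$ ($S{\left(Y \right)} = - \frac{Y Y^{2}}{2} = - \frac{Y^{3}}{2}$)
$f{\left(o,M \right)} = 11 + M + o$ ($f{\left(o,M \right)} = \left(M + o\right) + 11 = 11 + M + o$)
$- 334 f{\left(S{\left(5 \right)},5 \right)} = - 334 \left(11 + 5 - \frac{5^{3}}{2}\right) = - 334 \left(11 + 5 - \frac{125}{2}\right) = \left(-334\right) \left(- \frac{93}{2}\right) = 15531$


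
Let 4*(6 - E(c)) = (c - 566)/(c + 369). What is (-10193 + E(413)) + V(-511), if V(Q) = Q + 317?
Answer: -1910095/184 ≈ -10381.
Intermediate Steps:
V(Q) = 317 + Q
E(c) = 6 - (-566 + c)/(4*(369 + c)) (E(c) = 6 - (c - 566)/(4*(c + 369)) = 6 - (-566 + c)/(4*(369 + c)))
(-10193 + E(413)) + V(-511) = (-10193 + (9422 + 23*413)/(4*(369 + 413))) + (317 - 511) = (-10193 + (¼)*(9422 + 9499)/782) - 194 = (-10193 + (¼)*(1/782)*18921) - 194 = (-10193 + 1113/184) - 194 = -1874399/184 - 194 = -1910095/184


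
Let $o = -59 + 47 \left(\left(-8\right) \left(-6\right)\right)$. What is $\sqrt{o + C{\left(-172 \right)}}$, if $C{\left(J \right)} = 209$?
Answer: $\sqrt{2406} \approx 49.051$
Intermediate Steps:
$o = 2197$ ($o = -59 + 47 \cdot 48 = -59 + 2256 = 2197$)
$\sqrt{o + C{\left(-172 \right)}} = \sqrt{2197 + 209} = \sqrt{2406}$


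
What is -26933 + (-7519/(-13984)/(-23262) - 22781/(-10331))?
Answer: -90504464033478725/3360630992448 ≈ -26931.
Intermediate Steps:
-26933 + (-7519/(-13984)/(-23262) - 22781/(-10331)) = -26933 + (-7519*(-1/13984)*(-1/23262) - 22781*(-1/10331)) = -26933 + ((7519/13984)*(-1/23262) + 22781/10331) = -26933 + (-7519/325295808 + 22781/10331) = -26933 + 7410486123259/3360630992448 = -90504464033478725/3360630992448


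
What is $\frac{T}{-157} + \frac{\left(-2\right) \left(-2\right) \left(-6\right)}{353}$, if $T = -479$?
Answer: $\frac{165319}{55421} \approx 2.983$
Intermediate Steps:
$\frac{T}{-157} + \frac{\left(-2\right) \left(-2\right) \left(-6\right)}{353} = - \frac{479}{-157} + \frac{\left(-2\right) \left(-2\right) \left(-6\right)}{353} = \left(-479\right) \left(- \frac{1}{157}\right) + 4 \left(-6\right) \frac{1}{353} = \frac{479}{157} - \frac{24}{353} = \frac{165319}{55421}$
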